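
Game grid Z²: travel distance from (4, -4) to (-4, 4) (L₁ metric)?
16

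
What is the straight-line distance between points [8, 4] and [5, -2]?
6.7082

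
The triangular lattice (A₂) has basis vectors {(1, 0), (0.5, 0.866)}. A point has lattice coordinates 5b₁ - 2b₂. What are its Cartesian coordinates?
(4, -1.732)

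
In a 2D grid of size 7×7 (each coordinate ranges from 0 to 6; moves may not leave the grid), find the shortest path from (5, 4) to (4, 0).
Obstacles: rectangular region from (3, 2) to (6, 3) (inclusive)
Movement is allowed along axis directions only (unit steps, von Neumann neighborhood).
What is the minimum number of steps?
9
(one shortest path: (5, 4) → (4, 4) → (3, 4) → (2, 4) → (2, 3) → (2, 2) → (2, 1) → (3, 1) → (4, 1) → (4, 0))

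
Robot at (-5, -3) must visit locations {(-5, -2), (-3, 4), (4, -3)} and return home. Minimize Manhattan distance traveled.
32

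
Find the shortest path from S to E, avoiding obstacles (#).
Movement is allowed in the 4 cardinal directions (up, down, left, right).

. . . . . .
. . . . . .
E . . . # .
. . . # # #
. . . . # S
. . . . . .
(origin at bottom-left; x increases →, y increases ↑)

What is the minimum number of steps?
9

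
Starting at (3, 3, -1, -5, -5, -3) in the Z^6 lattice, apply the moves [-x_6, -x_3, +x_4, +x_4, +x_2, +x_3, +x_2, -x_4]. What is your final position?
(3, 5, -1, -4, -5, -4)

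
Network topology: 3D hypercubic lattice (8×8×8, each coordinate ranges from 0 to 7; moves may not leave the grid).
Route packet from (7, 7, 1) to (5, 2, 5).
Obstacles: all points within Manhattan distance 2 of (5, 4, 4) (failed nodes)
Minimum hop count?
11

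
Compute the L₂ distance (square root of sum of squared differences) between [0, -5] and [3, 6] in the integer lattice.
11.4018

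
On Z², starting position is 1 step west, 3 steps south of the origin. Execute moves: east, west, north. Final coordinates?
(-1, -2)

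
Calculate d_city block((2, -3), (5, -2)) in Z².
4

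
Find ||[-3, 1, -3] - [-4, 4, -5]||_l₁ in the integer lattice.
6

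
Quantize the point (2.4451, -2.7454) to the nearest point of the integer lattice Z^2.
(2, -3)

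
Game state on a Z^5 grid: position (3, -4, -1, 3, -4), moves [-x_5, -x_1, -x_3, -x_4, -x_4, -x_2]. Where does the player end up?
(2, -5, -2, 1, -5)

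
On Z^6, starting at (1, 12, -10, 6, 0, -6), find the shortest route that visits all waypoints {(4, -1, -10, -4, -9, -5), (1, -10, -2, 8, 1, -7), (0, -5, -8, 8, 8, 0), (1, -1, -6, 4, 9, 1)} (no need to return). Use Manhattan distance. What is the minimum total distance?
112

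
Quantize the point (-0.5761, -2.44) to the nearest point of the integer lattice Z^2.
(-1, -2)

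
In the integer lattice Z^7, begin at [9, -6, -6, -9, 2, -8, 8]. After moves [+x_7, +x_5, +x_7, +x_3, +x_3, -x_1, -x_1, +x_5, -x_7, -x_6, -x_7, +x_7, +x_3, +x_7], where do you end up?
(7, -6, -3, -9, 4, -9, 10)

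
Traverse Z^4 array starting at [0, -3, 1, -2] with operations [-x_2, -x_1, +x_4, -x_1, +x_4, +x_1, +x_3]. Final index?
(-1, -4, 2, 0)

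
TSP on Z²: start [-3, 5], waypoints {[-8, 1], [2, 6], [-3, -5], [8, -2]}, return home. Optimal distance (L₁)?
54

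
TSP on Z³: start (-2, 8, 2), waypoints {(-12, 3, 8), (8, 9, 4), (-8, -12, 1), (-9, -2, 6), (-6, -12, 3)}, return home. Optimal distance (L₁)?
98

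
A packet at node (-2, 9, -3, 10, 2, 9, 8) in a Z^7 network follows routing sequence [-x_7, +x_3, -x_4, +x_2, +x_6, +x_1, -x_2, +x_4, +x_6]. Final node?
(-1, 9, -2, 10, 2, 11, 7)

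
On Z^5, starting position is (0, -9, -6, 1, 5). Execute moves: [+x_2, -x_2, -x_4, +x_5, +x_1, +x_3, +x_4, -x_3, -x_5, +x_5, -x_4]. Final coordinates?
(1, -9, -6, 0, 6)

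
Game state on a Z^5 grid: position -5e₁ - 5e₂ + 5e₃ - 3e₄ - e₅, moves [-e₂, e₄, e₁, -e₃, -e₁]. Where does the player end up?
(-5, -6, 4, -2, -1)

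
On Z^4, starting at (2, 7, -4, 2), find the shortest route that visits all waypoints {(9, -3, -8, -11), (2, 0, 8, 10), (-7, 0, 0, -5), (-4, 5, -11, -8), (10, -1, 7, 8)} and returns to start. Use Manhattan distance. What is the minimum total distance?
152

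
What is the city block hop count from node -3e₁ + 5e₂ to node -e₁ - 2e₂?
9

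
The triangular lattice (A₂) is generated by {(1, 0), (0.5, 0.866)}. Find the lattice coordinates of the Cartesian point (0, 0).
0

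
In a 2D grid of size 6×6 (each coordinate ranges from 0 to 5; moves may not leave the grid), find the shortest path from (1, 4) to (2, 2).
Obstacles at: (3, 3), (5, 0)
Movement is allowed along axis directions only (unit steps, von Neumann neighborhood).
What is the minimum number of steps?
3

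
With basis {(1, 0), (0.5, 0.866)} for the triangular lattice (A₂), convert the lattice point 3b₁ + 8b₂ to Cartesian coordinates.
(7, 6.928)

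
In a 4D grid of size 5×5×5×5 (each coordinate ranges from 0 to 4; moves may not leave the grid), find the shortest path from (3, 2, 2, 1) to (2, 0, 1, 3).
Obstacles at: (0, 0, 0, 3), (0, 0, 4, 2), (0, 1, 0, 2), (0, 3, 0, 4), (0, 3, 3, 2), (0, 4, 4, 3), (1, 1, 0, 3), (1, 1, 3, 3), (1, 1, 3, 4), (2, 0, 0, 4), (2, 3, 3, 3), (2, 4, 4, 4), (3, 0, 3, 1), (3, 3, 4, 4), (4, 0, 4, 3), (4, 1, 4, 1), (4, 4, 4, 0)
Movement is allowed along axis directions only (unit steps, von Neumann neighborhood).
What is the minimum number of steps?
6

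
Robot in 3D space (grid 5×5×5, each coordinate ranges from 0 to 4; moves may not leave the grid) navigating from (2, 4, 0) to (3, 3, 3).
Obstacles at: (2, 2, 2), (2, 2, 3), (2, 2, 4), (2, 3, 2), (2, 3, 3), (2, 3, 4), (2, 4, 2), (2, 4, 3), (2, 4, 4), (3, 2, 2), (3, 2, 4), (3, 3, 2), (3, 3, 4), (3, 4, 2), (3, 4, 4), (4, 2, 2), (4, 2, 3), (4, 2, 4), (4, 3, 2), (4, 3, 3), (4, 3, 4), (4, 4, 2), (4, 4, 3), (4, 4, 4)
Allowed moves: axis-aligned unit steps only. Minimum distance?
9
(one shortest path: (2, 4, 0) → (3, 4, 0) → (3, 3, 0) → (3, 2, 0) → (3, 1, 0) → (3, 1, 1) → (3, 1, 2) → (3, 1, 3) → (3, 2, 3) → (3, 3, 3))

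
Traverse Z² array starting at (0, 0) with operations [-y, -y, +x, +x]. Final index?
(2, -2)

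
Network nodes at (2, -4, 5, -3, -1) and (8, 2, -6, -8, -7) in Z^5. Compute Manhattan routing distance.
34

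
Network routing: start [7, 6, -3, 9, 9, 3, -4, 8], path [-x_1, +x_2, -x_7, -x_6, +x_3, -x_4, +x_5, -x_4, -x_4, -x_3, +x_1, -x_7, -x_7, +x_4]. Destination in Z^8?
(7, 7, -3, 7, 10, 2, -7, 8)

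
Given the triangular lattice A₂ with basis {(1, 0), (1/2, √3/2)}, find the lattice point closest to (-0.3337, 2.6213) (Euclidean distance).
(-0.5, 2.598)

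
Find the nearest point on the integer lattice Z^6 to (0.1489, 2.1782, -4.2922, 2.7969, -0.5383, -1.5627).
(0, 2, -4, 3, -1, -2)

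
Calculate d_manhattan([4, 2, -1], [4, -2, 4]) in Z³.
9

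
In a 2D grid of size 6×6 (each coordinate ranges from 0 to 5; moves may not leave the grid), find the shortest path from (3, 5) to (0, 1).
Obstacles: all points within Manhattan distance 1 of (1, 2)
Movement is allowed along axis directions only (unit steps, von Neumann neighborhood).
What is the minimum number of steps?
9
(one shortest path: (3, 5) → (3, 4) → (3, 3) → (3, 2) → (3, 1) → (2, 1) → (2, 0) → (1, 0) → (0, 0) → (0, 1))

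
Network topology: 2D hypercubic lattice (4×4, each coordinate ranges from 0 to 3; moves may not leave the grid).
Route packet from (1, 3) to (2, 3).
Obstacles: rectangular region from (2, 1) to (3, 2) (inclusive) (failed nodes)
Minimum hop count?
1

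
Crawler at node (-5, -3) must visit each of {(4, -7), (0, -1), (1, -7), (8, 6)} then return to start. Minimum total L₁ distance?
52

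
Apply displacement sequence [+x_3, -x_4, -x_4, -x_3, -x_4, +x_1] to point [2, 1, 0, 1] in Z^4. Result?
(3, 1, 0, -2)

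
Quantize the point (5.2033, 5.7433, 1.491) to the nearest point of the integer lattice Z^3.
(5, 6, 1)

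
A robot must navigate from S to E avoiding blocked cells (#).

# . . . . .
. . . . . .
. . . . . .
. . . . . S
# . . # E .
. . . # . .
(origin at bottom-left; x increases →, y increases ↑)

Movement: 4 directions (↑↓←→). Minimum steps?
2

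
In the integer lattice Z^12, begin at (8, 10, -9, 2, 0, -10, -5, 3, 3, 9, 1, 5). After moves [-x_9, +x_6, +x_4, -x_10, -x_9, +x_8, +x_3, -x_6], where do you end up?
(8, 10, -8, 3, 0, -10, -5, 4, 1, 8, 1, 5)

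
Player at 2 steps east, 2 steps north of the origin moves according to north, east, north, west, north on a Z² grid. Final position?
(2, 5)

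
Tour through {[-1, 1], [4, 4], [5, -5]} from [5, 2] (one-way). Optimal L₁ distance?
23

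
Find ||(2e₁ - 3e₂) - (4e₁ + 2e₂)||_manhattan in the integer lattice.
7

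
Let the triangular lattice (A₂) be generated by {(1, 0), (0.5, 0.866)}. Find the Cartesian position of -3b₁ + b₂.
(-2.5, 0.866)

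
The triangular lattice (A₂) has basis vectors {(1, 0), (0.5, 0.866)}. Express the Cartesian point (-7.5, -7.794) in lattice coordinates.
-3b₁ - 9b₂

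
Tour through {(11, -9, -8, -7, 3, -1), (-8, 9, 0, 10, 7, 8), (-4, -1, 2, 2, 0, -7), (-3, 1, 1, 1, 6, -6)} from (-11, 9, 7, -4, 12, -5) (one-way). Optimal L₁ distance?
143
(one optimal route: (-11, 9, 7, -4, 12, -5) → (-8, 9, 0, 10, 7, 8) → (-3, 1, 1, 1, 6, -6) → (-4, -1, 2, 2, 0, -7) → (11, -9, -8, -7, 3, -1))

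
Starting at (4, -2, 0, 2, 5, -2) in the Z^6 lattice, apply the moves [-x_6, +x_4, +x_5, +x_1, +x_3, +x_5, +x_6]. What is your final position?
(5, -2, 1, 3, 7, -2)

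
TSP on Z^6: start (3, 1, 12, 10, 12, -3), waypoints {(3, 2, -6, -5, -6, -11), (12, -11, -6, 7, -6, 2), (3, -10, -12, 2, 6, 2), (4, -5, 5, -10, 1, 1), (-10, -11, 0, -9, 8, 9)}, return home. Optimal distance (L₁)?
276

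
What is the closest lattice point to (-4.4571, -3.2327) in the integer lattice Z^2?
(-4, -3)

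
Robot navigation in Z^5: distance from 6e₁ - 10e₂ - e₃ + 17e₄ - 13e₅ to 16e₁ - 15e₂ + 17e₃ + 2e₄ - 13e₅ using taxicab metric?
48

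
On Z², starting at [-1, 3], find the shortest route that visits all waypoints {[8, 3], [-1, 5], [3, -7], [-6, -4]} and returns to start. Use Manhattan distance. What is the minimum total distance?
52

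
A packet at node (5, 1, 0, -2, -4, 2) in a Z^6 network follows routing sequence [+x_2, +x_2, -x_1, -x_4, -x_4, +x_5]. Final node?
(4, 3, 0, -4, -3, 2)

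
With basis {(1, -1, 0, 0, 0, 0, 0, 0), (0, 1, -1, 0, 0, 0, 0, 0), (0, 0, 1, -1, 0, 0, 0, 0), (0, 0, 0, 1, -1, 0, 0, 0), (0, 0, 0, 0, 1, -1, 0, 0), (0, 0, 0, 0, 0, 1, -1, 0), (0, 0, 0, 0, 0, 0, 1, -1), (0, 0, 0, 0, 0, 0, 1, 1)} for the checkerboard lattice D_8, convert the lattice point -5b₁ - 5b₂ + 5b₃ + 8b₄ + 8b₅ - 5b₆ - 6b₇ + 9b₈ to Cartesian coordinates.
(-5, 0, 10, 3, 0, -13, 8, 15)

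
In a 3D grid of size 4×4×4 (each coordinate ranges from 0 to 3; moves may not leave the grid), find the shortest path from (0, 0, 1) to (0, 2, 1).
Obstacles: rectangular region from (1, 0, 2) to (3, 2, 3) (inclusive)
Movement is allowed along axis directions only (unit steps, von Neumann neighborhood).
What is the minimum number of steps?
2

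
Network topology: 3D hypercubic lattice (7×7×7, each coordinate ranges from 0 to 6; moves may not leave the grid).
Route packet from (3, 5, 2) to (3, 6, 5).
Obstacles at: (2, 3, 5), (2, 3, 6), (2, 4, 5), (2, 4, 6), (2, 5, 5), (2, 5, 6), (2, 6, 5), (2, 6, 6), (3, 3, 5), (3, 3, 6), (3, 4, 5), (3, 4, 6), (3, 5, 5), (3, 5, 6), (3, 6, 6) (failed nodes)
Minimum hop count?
4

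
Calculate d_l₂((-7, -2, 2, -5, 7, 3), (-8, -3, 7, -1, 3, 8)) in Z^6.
9.16515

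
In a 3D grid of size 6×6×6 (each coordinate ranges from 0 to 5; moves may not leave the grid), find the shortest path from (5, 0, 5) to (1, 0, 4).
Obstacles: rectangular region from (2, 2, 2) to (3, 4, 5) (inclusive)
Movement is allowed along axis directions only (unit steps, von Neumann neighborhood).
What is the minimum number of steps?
5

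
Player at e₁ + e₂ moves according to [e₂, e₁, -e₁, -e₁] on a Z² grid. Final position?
(0, 2)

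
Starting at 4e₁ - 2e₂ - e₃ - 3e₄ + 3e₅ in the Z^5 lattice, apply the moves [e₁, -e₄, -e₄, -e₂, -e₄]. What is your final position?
(5, -3, -1, -6, 3)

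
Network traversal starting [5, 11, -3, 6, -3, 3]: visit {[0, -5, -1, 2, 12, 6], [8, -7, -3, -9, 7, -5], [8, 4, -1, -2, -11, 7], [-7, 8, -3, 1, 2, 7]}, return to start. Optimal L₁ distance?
184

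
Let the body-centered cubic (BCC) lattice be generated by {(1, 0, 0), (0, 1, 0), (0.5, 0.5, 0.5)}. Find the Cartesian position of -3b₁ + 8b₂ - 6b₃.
(-6, 5, -3)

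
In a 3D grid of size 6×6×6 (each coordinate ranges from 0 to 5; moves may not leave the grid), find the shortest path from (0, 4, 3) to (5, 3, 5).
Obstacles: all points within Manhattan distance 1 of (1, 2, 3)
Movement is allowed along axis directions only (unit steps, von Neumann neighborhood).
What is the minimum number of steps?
8
(one shortest path: (0, 4, 3) → (1, 4, 3) → (2, 4, 3) → (3, 4, 3) → (4, 4, 3) → (5, 4, 3) → (5, 3, 3) → (5, 3, 4) → (5, 3, 5))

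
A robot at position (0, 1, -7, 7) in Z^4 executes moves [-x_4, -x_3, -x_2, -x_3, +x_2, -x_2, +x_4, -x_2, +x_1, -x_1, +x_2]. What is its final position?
(0, 0, -9, 7)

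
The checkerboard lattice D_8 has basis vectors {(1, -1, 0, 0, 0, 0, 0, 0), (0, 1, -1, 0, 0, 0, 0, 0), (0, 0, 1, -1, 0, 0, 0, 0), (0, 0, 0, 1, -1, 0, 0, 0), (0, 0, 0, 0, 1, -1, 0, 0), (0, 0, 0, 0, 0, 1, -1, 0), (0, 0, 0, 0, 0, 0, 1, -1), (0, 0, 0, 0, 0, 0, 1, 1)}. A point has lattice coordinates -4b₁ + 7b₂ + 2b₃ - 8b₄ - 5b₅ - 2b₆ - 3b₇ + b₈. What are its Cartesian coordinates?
(-4, 11, -5, -10, 3, 3, 0, 4)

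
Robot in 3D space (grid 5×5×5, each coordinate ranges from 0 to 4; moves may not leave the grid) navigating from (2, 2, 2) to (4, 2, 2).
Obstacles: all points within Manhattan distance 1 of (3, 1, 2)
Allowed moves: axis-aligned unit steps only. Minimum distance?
4
(one shortest path: (2, 2, 2) → (2, 3, 2) → (3, 3, 2) → (4, 3, 2) → (4, 2, 2))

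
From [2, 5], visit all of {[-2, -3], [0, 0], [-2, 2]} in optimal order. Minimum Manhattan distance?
16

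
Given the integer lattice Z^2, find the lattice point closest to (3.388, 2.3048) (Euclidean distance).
(3, 2)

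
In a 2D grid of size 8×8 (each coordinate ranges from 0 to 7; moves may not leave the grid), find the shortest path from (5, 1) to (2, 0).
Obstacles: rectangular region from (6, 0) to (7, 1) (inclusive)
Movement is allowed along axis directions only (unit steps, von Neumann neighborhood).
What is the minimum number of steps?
4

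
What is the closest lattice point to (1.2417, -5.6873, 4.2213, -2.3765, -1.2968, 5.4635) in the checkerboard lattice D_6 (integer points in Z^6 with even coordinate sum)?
(1, -6, 4, -2, -1, 6)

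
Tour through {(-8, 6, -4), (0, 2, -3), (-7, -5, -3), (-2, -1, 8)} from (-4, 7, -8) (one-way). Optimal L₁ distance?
52
(one optimal route: (-4, 7, -8) → (-8, 6, -4) → (-7, -5, -3) → (0, 2, -3) → (-2, -1, 8))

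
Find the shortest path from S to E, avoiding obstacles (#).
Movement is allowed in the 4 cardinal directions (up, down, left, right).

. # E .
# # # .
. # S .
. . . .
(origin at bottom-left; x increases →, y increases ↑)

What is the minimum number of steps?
4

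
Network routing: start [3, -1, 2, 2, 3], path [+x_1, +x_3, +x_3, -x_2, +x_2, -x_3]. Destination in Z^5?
(4, -1, 3, 2, 3)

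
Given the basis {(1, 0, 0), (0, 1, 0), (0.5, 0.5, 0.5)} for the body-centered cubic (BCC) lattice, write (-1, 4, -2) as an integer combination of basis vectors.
b₁ + 6b₂ - 4b₃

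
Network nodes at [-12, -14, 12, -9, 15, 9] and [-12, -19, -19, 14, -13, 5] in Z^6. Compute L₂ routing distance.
48.1144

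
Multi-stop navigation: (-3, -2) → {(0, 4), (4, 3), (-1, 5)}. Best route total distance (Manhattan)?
16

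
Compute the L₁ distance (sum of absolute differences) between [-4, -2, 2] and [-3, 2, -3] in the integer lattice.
10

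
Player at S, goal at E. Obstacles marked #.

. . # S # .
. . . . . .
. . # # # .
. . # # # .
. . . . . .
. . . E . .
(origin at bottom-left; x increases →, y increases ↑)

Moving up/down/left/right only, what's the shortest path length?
9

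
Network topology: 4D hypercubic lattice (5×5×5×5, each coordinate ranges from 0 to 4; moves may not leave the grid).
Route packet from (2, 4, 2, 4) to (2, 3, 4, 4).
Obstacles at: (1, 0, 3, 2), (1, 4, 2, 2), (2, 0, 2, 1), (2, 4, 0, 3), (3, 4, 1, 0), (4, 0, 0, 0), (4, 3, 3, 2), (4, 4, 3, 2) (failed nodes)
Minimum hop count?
3
(one shortest path: (2, 4, 2, 4) → (2, 3, 2, 4) → (2, 3, 3, 4) → (2, 3, 4, 4))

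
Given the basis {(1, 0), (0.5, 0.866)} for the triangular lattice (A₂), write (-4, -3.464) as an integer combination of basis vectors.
-2b₁ - 4b₂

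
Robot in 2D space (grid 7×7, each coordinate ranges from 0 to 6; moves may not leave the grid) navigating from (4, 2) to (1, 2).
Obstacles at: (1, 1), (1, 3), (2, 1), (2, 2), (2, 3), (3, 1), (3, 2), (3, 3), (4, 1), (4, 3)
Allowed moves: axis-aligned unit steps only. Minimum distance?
11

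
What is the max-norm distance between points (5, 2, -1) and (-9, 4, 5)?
14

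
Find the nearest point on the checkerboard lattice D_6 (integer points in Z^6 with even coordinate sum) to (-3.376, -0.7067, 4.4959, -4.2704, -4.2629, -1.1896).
(-3, -1, 5, -4, -4, -1)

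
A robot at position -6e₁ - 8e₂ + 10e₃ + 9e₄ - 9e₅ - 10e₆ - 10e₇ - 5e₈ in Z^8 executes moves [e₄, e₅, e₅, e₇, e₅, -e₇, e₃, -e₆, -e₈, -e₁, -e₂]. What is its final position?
(-7, -9, 11, 10, -6, -11, -10, -6)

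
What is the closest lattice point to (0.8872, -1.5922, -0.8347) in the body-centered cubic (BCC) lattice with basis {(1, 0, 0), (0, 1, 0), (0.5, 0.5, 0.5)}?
(1, -2, -1)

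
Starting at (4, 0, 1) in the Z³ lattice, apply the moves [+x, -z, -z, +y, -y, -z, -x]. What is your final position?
(4, 0, -2)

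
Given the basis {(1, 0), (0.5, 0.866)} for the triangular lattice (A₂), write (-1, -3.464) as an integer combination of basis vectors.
b₁ - 4b₂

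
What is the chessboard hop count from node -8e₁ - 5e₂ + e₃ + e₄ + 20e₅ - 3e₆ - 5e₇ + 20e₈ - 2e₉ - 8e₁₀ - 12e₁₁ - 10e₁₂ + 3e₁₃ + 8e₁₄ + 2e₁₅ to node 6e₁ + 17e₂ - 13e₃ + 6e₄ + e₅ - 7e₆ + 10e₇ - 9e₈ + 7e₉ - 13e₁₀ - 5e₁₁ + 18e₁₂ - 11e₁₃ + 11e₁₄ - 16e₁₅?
29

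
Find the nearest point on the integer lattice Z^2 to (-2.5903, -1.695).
(-3, -2)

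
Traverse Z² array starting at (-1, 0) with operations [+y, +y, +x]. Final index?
(0, 2)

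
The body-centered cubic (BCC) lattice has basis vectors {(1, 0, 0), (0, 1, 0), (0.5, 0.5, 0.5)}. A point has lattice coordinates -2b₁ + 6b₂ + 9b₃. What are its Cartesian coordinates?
(2.5, 10.5, 4.5)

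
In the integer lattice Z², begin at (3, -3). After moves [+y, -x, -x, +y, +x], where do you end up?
(2, -1)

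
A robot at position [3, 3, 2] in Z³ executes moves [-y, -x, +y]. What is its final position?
(2, 3, 2)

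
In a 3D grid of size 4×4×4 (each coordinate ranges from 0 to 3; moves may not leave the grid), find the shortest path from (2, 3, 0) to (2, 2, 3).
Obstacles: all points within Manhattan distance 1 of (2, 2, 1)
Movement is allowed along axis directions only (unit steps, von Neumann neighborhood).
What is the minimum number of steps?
6
(one shortest path: (2, 3, 0) → (1, 3, 0) → (1, 3, 1) → (1, 3, 2) → (2, 3, 2) → (2, 3, 3) → (2, 2, 3))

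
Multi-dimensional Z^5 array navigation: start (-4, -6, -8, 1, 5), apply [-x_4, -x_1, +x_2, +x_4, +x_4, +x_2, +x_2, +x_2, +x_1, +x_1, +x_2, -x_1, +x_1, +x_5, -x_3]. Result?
(-3, -1, -9, 2, 6)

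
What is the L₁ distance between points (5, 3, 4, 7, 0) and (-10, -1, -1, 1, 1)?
31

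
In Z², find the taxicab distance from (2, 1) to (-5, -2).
10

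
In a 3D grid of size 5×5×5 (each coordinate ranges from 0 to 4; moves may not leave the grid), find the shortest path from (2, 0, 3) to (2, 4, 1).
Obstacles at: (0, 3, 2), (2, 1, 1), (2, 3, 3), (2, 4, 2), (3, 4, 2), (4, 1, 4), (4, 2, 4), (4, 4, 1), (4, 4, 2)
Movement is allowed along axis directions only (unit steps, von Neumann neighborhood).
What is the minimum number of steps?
6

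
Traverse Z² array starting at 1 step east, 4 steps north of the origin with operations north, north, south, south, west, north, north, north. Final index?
(0, 7)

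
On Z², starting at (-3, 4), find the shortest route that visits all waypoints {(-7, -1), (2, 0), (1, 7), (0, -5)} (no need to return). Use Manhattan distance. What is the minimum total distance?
33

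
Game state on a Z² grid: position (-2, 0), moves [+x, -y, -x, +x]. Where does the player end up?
(-1, -1)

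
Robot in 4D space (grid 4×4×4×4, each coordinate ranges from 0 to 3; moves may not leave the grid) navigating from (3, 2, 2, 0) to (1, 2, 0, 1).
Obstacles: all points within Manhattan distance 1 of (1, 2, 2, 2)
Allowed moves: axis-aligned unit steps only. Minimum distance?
5
(one shortest path: (3, 2, 2, 0) → (2, 2, 2, 0) → (1, 2, 2, 0) → (1, 2, 1, 0) → (1, 2, 0, 0) → (1, 2, 0, 1))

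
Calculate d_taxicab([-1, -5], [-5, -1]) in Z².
8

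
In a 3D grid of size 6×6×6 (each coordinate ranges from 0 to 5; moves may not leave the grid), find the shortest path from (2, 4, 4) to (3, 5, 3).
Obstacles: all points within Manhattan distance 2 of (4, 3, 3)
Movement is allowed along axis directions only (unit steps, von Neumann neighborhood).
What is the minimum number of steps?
3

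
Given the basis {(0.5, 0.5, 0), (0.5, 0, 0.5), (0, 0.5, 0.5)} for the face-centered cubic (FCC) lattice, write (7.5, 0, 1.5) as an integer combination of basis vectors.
6b₁ + 9b₂ - 6b₃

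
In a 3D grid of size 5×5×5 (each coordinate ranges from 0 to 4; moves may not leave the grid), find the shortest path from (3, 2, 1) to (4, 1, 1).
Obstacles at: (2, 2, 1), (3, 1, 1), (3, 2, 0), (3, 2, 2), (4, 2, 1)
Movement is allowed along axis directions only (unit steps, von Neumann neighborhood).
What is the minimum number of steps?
6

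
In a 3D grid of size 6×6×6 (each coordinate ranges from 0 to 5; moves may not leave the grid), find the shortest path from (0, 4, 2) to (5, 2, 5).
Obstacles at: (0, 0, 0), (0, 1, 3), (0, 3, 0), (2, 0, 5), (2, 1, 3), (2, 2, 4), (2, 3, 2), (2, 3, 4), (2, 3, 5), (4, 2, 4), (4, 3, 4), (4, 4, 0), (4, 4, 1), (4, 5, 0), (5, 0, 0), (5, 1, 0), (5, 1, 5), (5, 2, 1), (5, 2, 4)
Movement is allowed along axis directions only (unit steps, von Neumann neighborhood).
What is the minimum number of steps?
10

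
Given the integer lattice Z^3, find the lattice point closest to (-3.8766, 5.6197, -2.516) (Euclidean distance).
(-4, 6, -3)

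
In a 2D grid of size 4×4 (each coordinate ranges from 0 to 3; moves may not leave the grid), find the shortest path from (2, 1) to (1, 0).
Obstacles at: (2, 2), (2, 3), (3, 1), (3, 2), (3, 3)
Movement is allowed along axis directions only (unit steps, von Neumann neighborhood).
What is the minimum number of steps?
2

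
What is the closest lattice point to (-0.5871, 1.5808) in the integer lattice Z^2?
(-1, 2)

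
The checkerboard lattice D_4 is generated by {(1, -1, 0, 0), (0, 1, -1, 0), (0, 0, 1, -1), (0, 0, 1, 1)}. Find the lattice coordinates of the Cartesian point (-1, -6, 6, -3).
-b₁ - 7b₂ + b₃ - 2b₄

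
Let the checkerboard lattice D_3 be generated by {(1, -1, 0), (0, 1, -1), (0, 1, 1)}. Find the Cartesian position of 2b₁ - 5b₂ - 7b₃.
(2, -14, -2)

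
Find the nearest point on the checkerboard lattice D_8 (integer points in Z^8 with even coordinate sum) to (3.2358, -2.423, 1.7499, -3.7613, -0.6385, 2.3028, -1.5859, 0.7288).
(3, -3, 2, -4, -1, 2, -2, 1)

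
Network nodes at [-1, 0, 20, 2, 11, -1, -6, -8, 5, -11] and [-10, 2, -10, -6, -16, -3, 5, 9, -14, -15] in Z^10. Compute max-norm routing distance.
30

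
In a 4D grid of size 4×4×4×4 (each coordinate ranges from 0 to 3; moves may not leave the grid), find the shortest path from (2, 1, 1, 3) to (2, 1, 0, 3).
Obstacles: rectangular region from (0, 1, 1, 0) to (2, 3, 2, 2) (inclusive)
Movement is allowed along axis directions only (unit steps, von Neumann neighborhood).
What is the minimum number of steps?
1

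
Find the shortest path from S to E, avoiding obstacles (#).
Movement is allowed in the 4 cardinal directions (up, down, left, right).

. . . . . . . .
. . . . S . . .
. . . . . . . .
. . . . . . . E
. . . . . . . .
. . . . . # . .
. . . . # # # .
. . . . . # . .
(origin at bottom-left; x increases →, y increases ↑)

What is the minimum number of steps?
5
(one shortest path: (4, 6) → (5, 6) → (6, 6) → (7, 6) → (7, 5) → (7, 4))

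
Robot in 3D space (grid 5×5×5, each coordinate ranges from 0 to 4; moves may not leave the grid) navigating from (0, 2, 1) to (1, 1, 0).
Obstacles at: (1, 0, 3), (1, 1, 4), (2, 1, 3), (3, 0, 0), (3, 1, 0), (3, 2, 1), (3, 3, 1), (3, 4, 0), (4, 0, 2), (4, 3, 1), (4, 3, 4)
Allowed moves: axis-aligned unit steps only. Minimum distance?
3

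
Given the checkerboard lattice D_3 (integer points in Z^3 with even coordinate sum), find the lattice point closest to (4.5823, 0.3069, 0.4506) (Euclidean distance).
(5, 0, 1)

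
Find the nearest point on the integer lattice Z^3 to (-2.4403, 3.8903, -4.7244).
(-2, 4, -5)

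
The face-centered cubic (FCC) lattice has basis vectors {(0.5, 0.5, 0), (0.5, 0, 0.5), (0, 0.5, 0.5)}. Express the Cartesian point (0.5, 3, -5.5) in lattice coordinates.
9b₁ - 8b₂ - 3b₃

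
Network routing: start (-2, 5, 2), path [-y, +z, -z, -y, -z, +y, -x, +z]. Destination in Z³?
(-3, 4, 2)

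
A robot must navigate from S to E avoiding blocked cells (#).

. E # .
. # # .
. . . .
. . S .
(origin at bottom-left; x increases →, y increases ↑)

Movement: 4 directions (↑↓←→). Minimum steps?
6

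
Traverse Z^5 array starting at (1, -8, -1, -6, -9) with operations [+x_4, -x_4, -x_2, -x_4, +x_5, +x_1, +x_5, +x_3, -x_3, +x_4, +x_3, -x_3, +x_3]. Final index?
(2, -9, 0, -6, -7)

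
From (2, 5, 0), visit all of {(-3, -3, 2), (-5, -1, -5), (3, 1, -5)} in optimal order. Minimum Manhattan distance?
31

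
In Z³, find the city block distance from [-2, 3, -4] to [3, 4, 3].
13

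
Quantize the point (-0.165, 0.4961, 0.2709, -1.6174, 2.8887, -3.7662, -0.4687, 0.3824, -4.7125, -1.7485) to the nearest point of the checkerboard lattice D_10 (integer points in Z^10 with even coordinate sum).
(0, 0, 0, -2, 3, -4, 0, 0, -5, -2)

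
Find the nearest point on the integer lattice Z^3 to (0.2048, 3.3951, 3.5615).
(0, 3, 4)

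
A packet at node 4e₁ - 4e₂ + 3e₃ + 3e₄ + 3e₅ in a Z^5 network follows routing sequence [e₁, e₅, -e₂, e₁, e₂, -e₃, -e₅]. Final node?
(6, -4, 2, 3, 3)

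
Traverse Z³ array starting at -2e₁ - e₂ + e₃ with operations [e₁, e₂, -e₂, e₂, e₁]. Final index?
(0, 0, 1)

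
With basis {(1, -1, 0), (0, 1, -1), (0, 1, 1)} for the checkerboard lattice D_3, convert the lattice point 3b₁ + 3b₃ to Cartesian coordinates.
(3, 0, 3)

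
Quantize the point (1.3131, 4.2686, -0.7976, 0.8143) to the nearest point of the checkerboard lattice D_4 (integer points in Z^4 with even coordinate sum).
(2, 4, -1, 1)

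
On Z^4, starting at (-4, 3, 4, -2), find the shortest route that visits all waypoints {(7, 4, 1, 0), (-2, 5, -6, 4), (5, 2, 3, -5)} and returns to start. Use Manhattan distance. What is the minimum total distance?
66
(one optimal route: (-4, 3, 4, -2) → (-2, 5, -6, 4) → (7, 4, 1, 0) → (5, 2, 3, -5) → (-4, 3, 4, -2))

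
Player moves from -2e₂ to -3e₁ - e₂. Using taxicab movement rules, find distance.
4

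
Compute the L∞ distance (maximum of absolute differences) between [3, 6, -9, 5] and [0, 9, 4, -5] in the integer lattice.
13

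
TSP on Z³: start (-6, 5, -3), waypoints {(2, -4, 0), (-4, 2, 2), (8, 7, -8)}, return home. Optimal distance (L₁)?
70
(one optimal route: (-6, 5, -3) → (-4, 2, 2) → (2, -4, 0) → (8, 7, -8) → (-6, 5, -3))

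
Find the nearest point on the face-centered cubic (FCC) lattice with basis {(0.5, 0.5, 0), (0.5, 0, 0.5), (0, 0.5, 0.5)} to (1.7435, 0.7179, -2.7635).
(1.5, 0.5, -3)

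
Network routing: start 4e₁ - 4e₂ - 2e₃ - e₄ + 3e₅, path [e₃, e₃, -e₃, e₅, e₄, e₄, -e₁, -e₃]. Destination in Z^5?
(3, -4, -2, 1, 4)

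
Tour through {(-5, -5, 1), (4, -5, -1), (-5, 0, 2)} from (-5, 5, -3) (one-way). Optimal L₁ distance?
27
(one optimal route: (-5, 5, -3) → (-5, 0, 2) → (-5, -5, 1) → (4, -5, -1))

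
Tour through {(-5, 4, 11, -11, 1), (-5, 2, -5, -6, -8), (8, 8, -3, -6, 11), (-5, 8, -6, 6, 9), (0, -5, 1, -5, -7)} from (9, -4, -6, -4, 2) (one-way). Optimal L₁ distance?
151
(one optimal route: (9, -4, -6, -4, 2) → (8, 8, -3, -6, 11) → (-5, 8, -6, 6, 9) → (-5, 2, -5, -6, -8) → (0, -5, 1, -5, -7) → (-5, 4, 11, -11, 1))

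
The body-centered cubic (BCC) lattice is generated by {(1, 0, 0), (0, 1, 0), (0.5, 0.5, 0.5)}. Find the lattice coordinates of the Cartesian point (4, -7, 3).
b₁ - 10b₂ + 6b₃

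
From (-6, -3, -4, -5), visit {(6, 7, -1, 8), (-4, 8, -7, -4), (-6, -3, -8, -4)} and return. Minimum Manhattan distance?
86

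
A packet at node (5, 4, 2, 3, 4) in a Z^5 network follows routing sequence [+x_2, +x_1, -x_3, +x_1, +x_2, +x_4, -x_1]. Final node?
(6, 6, 1, 4, 4)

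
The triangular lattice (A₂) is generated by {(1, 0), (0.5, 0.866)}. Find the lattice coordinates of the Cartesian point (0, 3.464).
-2b₁ + 4b₂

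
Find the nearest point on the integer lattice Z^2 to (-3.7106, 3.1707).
(-4, 3)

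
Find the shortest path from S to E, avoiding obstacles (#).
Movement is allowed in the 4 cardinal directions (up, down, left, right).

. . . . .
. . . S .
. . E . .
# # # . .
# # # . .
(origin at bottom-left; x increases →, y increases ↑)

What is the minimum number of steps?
2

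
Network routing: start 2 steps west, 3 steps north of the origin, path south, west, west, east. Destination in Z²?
(-3, 2)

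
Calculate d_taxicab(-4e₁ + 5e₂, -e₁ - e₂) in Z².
9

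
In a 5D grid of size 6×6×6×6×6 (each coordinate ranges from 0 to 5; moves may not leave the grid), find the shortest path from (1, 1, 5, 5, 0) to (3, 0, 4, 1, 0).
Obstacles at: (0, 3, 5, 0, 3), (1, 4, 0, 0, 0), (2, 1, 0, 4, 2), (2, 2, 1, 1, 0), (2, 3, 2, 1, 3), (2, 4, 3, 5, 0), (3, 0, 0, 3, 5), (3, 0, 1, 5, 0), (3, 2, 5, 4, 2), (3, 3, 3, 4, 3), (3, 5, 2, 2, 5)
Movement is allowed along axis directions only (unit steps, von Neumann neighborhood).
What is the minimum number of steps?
8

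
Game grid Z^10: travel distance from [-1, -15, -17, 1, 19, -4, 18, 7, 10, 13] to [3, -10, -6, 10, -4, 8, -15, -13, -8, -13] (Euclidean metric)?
58.3524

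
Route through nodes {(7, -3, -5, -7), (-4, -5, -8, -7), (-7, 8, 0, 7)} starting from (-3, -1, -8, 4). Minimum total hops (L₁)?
76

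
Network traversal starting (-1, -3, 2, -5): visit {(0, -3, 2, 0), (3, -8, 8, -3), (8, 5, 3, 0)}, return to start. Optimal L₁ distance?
66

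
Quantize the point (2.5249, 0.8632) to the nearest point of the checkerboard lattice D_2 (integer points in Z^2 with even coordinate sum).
(3, 1)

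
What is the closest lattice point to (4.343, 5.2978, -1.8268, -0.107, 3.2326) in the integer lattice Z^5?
(4, 5, -2, 0, 3)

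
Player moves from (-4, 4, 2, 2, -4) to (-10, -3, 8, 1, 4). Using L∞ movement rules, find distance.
8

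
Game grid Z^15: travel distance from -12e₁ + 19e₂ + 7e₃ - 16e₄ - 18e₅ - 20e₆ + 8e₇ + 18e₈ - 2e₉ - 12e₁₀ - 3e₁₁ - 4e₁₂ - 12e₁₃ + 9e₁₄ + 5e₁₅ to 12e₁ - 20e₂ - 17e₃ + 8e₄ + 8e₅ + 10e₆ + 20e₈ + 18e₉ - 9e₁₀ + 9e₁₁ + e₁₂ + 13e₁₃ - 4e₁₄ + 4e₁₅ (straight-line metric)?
79.1581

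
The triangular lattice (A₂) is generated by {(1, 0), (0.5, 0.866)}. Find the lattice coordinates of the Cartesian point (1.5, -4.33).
4b₁ - 5b₂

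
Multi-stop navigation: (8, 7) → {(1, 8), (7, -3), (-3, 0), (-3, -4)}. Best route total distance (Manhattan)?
35
(one optimal route: (8, 7) → (1, 8) → (-3, 0) → (-3, -4) → (7, -3))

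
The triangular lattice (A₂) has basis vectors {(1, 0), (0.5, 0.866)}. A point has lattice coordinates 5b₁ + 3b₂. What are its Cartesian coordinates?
(6.5, 2.598)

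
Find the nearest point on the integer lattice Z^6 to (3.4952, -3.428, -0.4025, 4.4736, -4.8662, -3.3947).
(3, -3, 0, 4, -5, -3)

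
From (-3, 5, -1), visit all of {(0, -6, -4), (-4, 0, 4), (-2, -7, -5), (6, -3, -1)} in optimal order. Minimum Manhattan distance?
45
(one optimal route: (-3, 5, -1) → (-4, 0, 4) → (-2, -7, -5) → (0, -6, -4) → (6, -3, -1))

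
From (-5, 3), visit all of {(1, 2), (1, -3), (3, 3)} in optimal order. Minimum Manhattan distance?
16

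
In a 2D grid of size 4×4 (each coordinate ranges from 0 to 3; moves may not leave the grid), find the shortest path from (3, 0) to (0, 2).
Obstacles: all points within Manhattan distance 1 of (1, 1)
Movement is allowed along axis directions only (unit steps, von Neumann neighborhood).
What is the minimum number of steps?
7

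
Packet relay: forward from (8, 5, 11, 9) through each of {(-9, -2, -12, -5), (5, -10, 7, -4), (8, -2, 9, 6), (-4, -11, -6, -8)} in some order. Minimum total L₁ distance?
85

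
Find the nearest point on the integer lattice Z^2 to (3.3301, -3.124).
(3, -3)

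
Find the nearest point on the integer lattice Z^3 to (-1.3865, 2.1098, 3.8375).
(-1, 2, 4)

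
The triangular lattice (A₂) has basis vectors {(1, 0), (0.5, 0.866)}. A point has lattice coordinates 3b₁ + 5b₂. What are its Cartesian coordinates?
(5.5, 4.33)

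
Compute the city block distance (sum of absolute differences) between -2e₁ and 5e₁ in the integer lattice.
7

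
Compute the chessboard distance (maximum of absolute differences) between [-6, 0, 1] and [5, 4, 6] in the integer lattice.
11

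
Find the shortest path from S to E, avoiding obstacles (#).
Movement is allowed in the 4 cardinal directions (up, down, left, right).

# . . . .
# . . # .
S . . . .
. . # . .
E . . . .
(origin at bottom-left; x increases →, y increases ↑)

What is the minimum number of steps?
2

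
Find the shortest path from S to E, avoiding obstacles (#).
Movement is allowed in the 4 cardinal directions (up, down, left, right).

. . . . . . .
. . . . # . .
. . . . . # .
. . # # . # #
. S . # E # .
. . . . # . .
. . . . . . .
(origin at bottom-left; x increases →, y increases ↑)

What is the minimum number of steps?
7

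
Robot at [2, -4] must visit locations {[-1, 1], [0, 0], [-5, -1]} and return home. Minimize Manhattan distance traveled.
24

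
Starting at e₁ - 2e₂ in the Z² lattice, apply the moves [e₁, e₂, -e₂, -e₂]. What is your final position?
(2, -3)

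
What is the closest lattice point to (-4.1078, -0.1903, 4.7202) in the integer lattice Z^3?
(-4, 0, 5)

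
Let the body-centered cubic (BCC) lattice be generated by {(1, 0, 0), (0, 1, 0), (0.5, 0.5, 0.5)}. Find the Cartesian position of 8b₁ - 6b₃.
(5, -3, -3)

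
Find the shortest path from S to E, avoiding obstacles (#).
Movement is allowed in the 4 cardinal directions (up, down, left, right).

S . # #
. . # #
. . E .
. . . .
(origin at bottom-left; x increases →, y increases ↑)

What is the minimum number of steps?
4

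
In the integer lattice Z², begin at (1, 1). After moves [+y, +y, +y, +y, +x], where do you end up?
(2, 5)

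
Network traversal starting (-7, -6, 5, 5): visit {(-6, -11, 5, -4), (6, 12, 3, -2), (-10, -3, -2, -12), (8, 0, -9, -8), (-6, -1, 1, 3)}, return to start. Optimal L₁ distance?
150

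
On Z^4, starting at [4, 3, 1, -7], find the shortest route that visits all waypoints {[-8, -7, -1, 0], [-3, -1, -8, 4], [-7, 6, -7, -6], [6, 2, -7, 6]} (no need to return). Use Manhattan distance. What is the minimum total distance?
86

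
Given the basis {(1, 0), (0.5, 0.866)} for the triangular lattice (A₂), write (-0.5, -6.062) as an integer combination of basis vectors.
3b₁ - 7b₂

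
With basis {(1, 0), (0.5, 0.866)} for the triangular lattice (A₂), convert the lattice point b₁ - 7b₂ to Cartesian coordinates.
(-2.5, -6.062)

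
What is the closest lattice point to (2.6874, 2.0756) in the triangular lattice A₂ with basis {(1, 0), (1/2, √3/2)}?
(3, 1.732)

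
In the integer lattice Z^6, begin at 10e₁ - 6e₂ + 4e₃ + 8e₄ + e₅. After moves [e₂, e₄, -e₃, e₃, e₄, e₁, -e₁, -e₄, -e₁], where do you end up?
(9, -5, 4, 9, 1, 0)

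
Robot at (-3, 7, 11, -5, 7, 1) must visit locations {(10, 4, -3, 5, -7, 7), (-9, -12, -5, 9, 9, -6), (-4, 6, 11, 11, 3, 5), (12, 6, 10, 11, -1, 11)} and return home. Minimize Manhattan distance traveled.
220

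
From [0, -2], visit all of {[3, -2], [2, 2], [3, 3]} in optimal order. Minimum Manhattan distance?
10
(one optimal route: (0, -2) → (3, -2) → (2, 2) → (3, 3))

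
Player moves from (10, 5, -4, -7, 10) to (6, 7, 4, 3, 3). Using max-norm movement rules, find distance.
10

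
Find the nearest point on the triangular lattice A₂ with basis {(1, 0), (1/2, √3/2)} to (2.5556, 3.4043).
(3, 3.464)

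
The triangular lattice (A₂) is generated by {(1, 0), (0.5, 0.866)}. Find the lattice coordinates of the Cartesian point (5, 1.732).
4b₁ + 2b₂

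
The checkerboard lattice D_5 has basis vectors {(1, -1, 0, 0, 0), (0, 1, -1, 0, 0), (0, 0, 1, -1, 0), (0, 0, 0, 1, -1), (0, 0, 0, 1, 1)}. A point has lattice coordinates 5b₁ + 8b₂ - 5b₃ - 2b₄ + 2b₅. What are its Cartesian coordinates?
(5, 3, -13, 5, 4)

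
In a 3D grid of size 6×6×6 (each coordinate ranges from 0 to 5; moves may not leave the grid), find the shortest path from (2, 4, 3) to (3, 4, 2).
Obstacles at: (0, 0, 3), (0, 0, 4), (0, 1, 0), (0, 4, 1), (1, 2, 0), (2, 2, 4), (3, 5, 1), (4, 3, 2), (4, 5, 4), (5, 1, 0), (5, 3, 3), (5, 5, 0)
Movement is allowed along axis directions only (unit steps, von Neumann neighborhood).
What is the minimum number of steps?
2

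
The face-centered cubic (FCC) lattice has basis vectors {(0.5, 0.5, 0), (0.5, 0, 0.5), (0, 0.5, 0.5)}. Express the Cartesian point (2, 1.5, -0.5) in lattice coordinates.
4b₁ - b₃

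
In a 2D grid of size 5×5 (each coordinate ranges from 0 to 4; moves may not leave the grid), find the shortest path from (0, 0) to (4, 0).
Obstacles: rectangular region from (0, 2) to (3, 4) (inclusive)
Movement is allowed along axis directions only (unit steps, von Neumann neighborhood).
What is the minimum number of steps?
4
(one shortest path: (0, 0) → (1, 0) → (2, 0) → (3, 0) → (4, 0))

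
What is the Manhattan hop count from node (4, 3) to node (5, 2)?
2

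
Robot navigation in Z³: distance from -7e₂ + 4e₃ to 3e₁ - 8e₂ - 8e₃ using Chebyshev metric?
12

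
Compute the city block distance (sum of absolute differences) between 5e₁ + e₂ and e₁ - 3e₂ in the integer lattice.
8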